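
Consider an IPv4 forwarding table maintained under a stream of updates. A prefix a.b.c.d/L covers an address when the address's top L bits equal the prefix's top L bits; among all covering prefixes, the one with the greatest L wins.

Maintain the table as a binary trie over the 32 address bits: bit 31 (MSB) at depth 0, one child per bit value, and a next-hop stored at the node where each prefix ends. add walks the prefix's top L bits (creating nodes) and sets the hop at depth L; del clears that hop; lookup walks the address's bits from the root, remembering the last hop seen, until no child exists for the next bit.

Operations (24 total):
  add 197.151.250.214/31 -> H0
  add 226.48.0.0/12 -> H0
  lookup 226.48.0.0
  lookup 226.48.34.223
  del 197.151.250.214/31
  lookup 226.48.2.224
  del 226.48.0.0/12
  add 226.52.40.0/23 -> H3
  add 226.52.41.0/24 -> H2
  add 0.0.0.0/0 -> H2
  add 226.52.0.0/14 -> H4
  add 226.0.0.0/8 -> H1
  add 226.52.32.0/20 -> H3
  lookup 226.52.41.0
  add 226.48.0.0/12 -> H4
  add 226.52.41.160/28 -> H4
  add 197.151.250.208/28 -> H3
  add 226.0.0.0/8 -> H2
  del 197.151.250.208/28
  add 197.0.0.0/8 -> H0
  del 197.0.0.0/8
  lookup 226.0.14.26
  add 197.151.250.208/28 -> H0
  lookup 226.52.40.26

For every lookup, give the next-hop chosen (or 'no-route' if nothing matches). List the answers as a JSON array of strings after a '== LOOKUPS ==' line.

Process each operation:
  + 197.151.250.214/31 (H0) depth=31
  + 226.48.0.0/12 (H0) depth=12
  lookup 226.48.0.0: bits 111000100011 walk d0:-→d1:-→d2:-→d3:-→d4:-→d5:-→d6:-→d7:-→d8:-→d9:-→d10:-→d11:-→d12:H0 -> H0
  lookup 226.48.34.223: bits 111000100011 walk d0:-→d1:-→d2:-→d3:-→d4:-→d5:-→d6:-→d7:-→d8:-→d9:-→d10:-→d11:-→d12:H0 -> H0
  del 197.151.250.214/31 (clear depth 31)
  lookup 226.48.2.224: bits 111000100011 walk d0:-→d1:-→d2:-→d3:-→d4:-→d5:-→d6:-→d7:-→d8:-→d9:-→d10:-→d11:-→d12:H0 -> H0
  del 226.48.0.0/12 (clear depth 12)
  + 226.52.40.0/23 (H3) depth=23
  + 226.52.41.0/24 (H2) depth=24
  + 0.0.0.0/0 (H2) depth=0
  + 226.52.0.0/14 (H4) depth=14
  + 226.0.0.0/8 (H1) depth=8
  + 226.52.32.0/20 (H3) depth=20
  lookup 226.52.41.0: bits 111000100011010000101001 walk d0:H2→d1:-→d2:-→d3:-→d4:-→d5:-→d6:-→d7:-→d8:H1→d9:-→d10:-→d11:-→d12:-→d13:-→d14:H4→d15:-→d16:-→d17:-→d18:-→d19:-→d20:H3→d21:-→d22:-→d23:H3→d24:H2 -> H2
  + 226.48.0.0/12 (H4) depth=12
  + 226.52.41.160/28 (H4) depth=28
  + 197.151.250.208/28 (H3) depth=28
  + 226.0.0.0/8 (H2) depth=8
  del 197.151.250.208/28 (clear depth 28)
  + 197.0.0.0/8 (H0) depth=8
  del 197.0.0.0/8 (clear depth 8)
  lookup 226.0.14.26: bits 1110001000 walk d0:H2→d1:-→d2:-→d3:-→d4:-→d5:-→d6:-→d7:-→d8:H2→d9:-→d10:- -> H2
  + 197.151.250.208/28 (H0) depth=28
  lookup 226.52.40.26: bits 11100010001101000010100 walk d0:H2→d1:-→d2:-→d3:-→d4:-→d5:-→d6:-→d7:-→d8:H2→d9:-→d10:-→d11:-→d12:H4→d13:-→d14:H4→d15:-→d16:-→d17:-→d18:-→d19:-→d20:H3→d21:-→d22:-→d23:H3 -> H3

== LOOKUPS ==
["H0","H0","H0","H2","H2","H3"]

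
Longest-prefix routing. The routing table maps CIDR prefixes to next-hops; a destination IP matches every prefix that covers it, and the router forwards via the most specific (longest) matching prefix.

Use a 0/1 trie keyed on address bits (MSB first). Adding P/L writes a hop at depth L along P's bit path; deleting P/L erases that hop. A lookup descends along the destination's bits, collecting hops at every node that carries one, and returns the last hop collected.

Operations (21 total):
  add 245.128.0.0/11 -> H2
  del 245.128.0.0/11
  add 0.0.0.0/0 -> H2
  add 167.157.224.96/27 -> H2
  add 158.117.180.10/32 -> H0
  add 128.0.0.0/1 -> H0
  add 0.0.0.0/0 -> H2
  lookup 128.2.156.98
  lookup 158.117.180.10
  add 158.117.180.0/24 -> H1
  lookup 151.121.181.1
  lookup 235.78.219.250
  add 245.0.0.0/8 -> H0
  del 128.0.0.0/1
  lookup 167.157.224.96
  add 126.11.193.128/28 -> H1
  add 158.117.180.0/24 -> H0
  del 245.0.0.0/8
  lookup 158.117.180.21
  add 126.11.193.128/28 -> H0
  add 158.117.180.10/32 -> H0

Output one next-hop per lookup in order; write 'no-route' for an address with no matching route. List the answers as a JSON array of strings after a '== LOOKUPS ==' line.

Trace:
  + 245.128.0.0/11 (H2) depth=11
  del 245.128.0.0/11 (clear depth 11)
  + 0.0.0.0/0 (H2) depth=0
  + 167.157.224.96/27 (H2) depth=27
  + 158.117.180.10/32 (H0) depth=32
  + 128.0.0.0/1 (H0) depth=1
  + 0.0.0.0/0 (H2) depth=0
  lookup 128.2.156.98: bits 100 walk d0:H2→d1:H0→d2:-→d3:- -> H0
  lookup 158.117.180.10: bits 10011110011101011011010000001010 walk d0:H2→d1:H0→d2:-→d3:-→d4:-→d5:-→d6:-→d7:-→d8:-→d9:-→d10:-→d11:-→d12:-→d13:-→d14:-→d15:-→d16:-→d17:-→d18:-→d19:-→d20:-→d21:-→d22:-→d23:-→d24:-→d25:-→d26:-→d27:-→d28:-→d29:-→d30:-→d31:-→d32:H0 -> H0
  + 158.117.180.0/24 (H1) depth=24
  lookup 151.121.181.1: bits 1001 walk d0:H2→d1:H0→d2:-→d3:-→d4:- -> H0
  lookup 235.78.219.250: bits 111 walk d0:H2→d1:H0→d2:-→d3:- -> H0
  + 245.0.0.0/8 (H0) depth=8
  del 128.0.0.0/1 (clear depth 1)
  lookup 167.157.224.96: bits 101001111001110111100000011 walk d0:H2→d1:-→d2:-→d3:-→d4:-→d5:-→d6:-→d7:-→d8:-→d9:-→d10:-→d11:-→d12:-→d13:-→d14:-→d15:-→d16:-→d17:-→d18:-→d19:-→d20:-→d21:-→d22:-→d23:-→d24:-→d25:-→d26:-→d27:H2 -> H2
  + 126.11.193.128/28 (H1) depth=28
  + 158.117.180.0/24 (H0) depth=24
  del 245.0.0.0/8 (clear depth 8)
  lookup 158.117.180.21: bits 100111100111010110110100000 walk d0:H2→d1:-→d2:-→d3:-→d4:-→d5:-→d6:-→d7:-→d8:-→d9:-→d10:-→d11:-→d12:-→d13:-→d14:-→d15:-→d16:-→d17:-→d18:-→d19:-→d20:-→d21:-→d22:-→d23:-→d24:H0→d25:-→d26:-→d27:- -> H0
  + 126.11.193.128/28 (H0) depth=28
  + 158.117.180.10/32 (H0) depth=32

== LOOKUPS ==
["H0","H0","H0","H0","H2","H0"]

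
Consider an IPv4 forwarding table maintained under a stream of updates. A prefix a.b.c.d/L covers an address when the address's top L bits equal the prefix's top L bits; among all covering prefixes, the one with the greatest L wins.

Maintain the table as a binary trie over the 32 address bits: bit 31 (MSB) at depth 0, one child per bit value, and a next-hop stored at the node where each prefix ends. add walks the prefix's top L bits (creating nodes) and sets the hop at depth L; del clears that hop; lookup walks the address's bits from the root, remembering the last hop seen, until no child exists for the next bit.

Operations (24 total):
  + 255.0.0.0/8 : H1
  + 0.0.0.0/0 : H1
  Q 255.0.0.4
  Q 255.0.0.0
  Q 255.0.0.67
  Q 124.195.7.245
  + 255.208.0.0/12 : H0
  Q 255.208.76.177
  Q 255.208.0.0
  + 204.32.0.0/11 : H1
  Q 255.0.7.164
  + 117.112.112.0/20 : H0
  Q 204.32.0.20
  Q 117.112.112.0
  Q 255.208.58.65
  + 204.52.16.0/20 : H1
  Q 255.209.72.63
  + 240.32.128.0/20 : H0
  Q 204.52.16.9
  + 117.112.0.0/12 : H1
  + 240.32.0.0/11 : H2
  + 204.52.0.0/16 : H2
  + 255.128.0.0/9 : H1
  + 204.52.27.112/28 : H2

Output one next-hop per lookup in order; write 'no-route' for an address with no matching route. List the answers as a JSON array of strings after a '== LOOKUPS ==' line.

Process each operation:
  add 255.0.0.0/8 -> H1 at depth 8
  add 0.0.0.0/0 -> H1 at depth 0
  ? 255.0.0.4  path d0:H1→d1:-→d2:-→d3:-→d4:-→d5:-→d6:-→d7:-→d8:H1  best=H1
  ? 255.0.0.0  path d0:H1→d1:-→d2:-→d3:-→d4:-→d5:-→d6:-→d7:-→d8:H1  best=H1
  ? 255.0.0.67  path d0:H1→d1:-→d2:-→d3:-→d4:-→d5:-→d6:-→d7:-→d8:H1  best=H1
  ? 124.195.7.245  path d0:H1  best=H1
  add 255.208.0.0/12 -> H0 at depth 12
  ? 255.208.76.177  path d0:H1→d1:-→d2:-→d3:-→d4:-→d5:-→d6:-→d7:-→d8:H1→d9:-→d10:-→d11:-→d12:H0  best=H0
  ? 255.208.0.0  path d0:H1→d1:-→d2:-→d3:-→d4:-→d5:-→d6:-→d7:-→d8:H1→d9:-→d10:-→d11:-→d12:H0  best=H0
  add 204.32.0.0/11 -> H1 at depth 11
  ? 255.0.7.164  path d0:H1→d1:-→d2:-→d3:-→d4:-→d5:-→d6:-→d7:-→d8:H1  best=H1
  add 117.112.112.0/20 -> H0 at depth 20
  ? 204.32.0.20  path d0:H1→d1:-→d2:-→d3:-→d4:-→d5:-→d6:-→d7:-→d8:-→d9:-→d10:-→d11:H1  best=H1
  ? 117.112.112.0  path d0:H1→d1:-→d2:-→d3:-→d4:-→d5:-→d6:-→d7:-→d8:-→d9:-→d10:-→d11:-→d12:-→d13:-→d14:-→d15:-→d16:-→d17:-→d18:-→d19:-→d20:H0  best=H0
  ? 255.208.58.65  path d0:H1→d1:-→d2:-→d3:-→d4:-→d5:-→d6:-→d7:-→d8:H1→d9:-→d10:-→d11:-→d12:H0  best=H0
  add 204.52.16.0/20 -> H1 at depth 20
  ? 255.209.72.63  path d0:H1→d1:-→d2:-→d3:-→d4:-→d5:-→d6:-→d7:-→d8:H1→d9:-→d10:-→d11:-→d12:H0  best=H0
  add 240.32.128.0/20 -> H0 at depth 20
  ? 204.52.16.9  path d0:H1→d1:-→d2:-→d3:-→d4:-→d5:-→d6:-→d7:-→d8:-→d9:-→d10:-→d11:H1→d12:-→d13:-→d14:-→d15:-→d16:-→d17:-→d18:-→d19:-→d20:H1  best=H1
  add 117.112.0.0/12 -> H1 at depth 12
  add 240.32.0.0/11 -> H2 at depth 11
  add 204.52.0.0/16 -> H2 at depth 16
  add 255.128.0.0/9 -> H1 at depth 9
  add 204.52.27.112/28 -> H2 at depth 28

== LOOKUPS ==
["H1","H1","H1","H1","H0","H0","H1","H1","H0","H0","H0","H1"]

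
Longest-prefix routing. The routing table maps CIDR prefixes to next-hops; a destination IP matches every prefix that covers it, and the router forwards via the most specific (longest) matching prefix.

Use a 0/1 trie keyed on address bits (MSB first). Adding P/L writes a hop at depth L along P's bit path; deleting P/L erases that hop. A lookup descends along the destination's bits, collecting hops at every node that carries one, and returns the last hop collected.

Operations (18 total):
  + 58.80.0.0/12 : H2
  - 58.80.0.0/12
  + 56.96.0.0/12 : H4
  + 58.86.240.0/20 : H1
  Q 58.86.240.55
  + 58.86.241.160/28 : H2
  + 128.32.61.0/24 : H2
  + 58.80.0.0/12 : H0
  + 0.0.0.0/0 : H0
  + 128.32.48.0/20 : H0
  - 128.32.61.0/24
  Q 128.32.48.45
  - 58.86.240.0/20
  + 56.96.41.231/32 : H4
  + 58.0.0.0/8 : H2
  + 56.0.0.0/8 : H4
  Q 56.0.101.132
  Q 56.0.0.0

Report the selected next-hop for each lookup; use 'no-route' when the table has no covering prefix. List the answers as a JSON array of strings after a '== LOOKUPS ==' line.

Process each operation:
  + 58.80.0.0/12 (H2) depth=12
  del 58.80.0.0/12 (clear depth 12)
  + 56.96.0.0/12 (H4) depth=12
  + 58.86.240.0/20 (H1) depth=20
  Q 58.86.240.55: descend 00111010010101101111 ; hops seen [H1] ; pick H1
  + 58.86.241.160/28 (H2) depth=28
  + 128.32.61.0/24 (H2) depth=24
  + 58.80.0.0/12 (H0) depth=12
  + 0.0.0.0/0 (H0) depth=0
  + 128.32.48.0/20 (H0) depth=20
  del 128.32.61.0/24 (clear depth 24)
  Q 128.32.48.45: descend 10000000001000000011 ; hops seen [H0,H0] ; pick H0
  del 58.86.240.0/20 (clear depth 20)
  + 56.96.41.231/32 (H4) depth=32
  + 58.0.0.0/8 (H2) depth=8
  + 56.0.0.0/8 (H4) depth=8
  Q 56.0.101.132: descend 001110000 ; hops seen [H0,H4] ; pick H4
  Q 56.0.0.0: descend 001110000 ; hops seen [H0,H4] ; pick H4

== LOOKUPS ==
["H1","H0","H4","H4"]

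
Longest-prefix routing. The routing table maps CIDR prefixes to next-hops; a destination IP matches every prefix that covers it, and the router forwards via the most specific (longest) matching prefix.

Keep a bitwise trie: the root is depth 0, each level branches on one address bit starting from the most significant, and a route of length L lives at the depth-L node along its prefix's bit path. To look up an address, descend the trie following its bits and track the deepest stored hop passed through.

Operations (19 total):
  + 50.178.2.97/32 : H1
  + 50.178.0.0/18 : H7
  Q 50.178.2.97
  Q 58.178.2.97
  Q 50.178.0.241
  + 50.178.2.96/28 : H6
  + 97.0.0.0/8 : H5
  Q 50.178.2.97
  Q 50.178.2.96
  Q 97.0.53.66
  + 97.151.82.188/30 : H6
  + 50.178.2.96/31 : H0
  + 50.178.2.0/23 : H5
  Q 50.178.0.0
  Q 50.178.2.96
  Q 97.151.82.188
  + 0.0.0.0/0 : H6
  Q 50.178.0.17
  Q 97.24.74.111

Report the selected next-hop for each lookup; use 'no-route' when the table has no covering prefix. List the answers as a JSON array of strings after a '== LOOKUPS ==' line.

Apply in order:
  + 50.178.2.97/32 (H1) depth=32
  + 50.178.0.0/18 (H7) depth=18
  lookup 50.178.2.97: bits 00110010101100100000001001100001 walk d0:-→d1:-→d2:-→d3:-→d4:-→d5:-→d6:-→d7:-→d8:-→d9:-→d10:-→d11:-→d12:-→d13:-→d14:-→d15:-→d16:-→d17:-→d18:H7→d19:-→d20:-→d21:-→d22:-→d23:-→d24:-→d25:-→d26:-→d27:-→d28:-→d29:-→d30:-→d31:-→d32:H1 -> H1
  lookup 58.178.2.97: bits 0011 walk d0:-→d1:-→d2:-→d3:-→d4:- -> no-route
  lookup 50.178.0.241: bits 0011001010110010000000 walk d0:-→d1:-→d2:-→d3:-→d4:-→d5:-→d6:-→d7:-→d8:-→d9:-→d10:-→d11:-→d12:-→d13:-→d14:-→d15:-→d16:-→d17:-→d18:H7→d19:-→d20:-→d21:-→d22:- -> H7
  + 50.178.2.96/28 (H6) depth=28
  + 97.0.0.0/8 (H5) depth=8
  lookup 50.178.2.97: bits 00110010101100100000001001100001 walk d0:-→d1:-→d2:-→d3:-→d4:-→d5:-→d6:-→d7:-→d8:-→d9:-→d10:-→d11:-→d12:-→d13:-→d14:-→d15:-→d16:-→d17:-→d18:H7→d19:-→d20:-→d21:-→d22:-→d23:-→d24:-→d25:-→d26:-→d27:-→d28:H6→d29:-→d30:-→d31:-→d32:H1 -> H1
  lookup 50.178.2.96: bits 0011001010110010000000100110000 walk d0:-→d1:-→d2:-→d3:-→d4:-→d5:-→d6:-→d7:-→d8:-→d9:-→d10:-→d11:-→d12:-→d13:-→d14:-→d15:-→d16:-→d17:-→d18:H7→d19:-→d20:-→d21:-→d22:-→d23:-→d24:-→d25:-→d26:-→d27:-→d28:H6→d29:-→d30:-→d31:- -> H6
  lookup 97.0.53.66: bits 01100001 walk d0:-→d1:-→d2:-→d3:-→d4:-→d5:-→d6:-→d7:-→d8:H5 -> H5
  + 97.151.82.188/30 (H6) depth=30
  + 50.178.2.96/31 (H0) depth=31
  + 50.178.2.0/23 (H5) depth=23
  lookup 50.178.0.0: bits 0011001010110010000000 walk d0:-→d1:-→d2:-→d3:-→d4:-→d5:-→d6:-→d7:-→d8:-→d9:-→d10:-→d11:-→d12:-→d13:-→d14:-→d15:-→d16:-→d17:-→d18:H7→d19:-→d20:-→d21:-→d22:- -> H7
  lookup 50.178.2.96: bits 0011001010110010000000100110000 walk d0:-→d1:-→d2:-→d3:-→d4:-→d5:-→d6:-→d7:-→d8:-→d9:-→d10:-→d11:-→d12:-→d13:-→d14:-→d15:-→d16:-→d17:-→d18:H7→d19:-→d20:-→d21:-→d22:-→d23:H5→d24:-→d25:-→d26:-→d27:-→d28:H6→d29:-→d30:-→d31:H0 -> H0
  lookup 97.151.82.188: bits 011000011001011101010010101111 walk d0:-→d1:-→d2:-→d3:-→d4:-→d5:-→d6:-→d7:-→d8:H5→d9:-→d10:-→d11:-→d12:-→d13:-→d14:-→d15:-→d16:-→d17:-→d18:-→d19:-→d20:-→d21:-→d22:-→d23:-→d24:-→d25:-→d26:-→d27:-→d28:-→d29:-→d30:H6 -> H6
  + 0.0.0.0/0 (H6) depth=0
  lookup 50.178.0.17: bits 0011001010110010000000 walk d0:H6→d1:-→d2:-→d3:-→d4:-→d5:-→d6:-→d7:-→d8:-→d9:-→d10:-→d11:-→d12:-→d13:-→d14:-→d15:-→d16:-→d17:-→d18:H7→d19:-→d20:-→d21:-→d22:- -> H7
  lookup 97.24.74.111: bits 01100001 walk d0:H6→d1:-→d2:-→d3:-→d4:-→d5:-→d6:-→d7:-→d8:H5 -> H5

== LOOKUPS ==
["H1","no-route","H7","H1","H6","H5","H7","H0","H6","H7","H5"]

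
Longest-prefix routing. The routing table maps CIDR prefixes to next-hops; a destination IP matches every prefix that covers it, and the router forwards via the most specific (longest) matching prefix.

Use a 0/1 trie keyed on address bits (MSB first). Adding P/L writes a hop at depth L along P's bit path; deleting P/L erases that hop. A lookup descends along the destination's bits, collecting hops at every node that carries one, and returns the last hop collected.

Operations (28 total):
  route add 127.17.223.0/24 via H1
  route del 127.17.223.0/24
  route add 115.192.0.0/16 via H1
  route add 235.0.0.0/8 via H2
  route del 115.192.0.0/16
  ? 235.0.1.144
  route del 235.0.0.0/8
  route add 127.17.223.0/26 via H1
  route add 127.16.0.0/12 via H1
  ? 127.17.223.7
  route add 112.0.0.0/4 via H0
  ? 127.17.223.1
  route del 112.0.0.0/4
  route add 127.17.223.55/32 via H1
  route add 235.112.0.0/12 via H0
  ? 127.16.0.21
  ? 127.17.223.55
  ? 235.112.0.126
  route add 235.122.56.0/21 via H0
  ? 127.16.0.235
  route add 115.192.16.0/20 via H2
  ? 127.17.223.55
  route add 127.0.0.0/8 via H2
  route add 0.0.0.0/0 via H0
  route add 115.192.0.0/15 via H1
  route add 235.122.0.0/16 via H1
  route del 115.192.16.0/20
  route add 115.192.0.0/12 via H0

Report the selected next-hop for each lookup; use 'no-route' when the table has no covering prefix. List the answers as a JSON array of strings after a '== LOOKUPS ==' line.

Trace:
  + 127.17.223.0/24 (H1) depth=24
  - 127.17.223.0/24 clear@24
  + 115.192.0.0/16 (H1) depth=16
  + 235.0.0.0/8 (H2) depth=8
  - 115.192.0.0/16 clear@16
  lookup 235.0.1.144: bits 11101011 walk d0:-→d1:-→d2:-→d3:-→d4:-→d5:-→d6:-→d7:-→d8:H2 -> H2
  - 235.0.0.0/8 clear@8
  + 127.17.223.0/26 (H1) depth=26
  + 127.16.0.0/12 (H1) depth=12
  lookup 127.17.223.7: bits 01111111000100011101111100 walk d0:-→d1:-→d2:-→d3:-→d4:-→d5:-→d6:-→d7:-→d8:-→d9:-→d10:-→d11:-→d12:H1→d13:-→d14:-→d15:-→d16:-→d17:-→d18:-→d19:-→d20:-→d21:-→d22:-→d23:-→d24:-→d25:-→d26:H1 -> H1
  + 112.0.0.0/4 (H0) depth=4
  lookup 127.17.223.1: bits 01111111000100011101111100 walk d0:-→d1:-→d2:-→d3:-→d4:H0→d5:-→d6:-→d7:-→d8:-→d9:-→d10:-→d11:-→d12:H1→d13:-→d14:-→d15:-→d16:-→d17:-→d18:-→d19:-→d20:-→d21:-→d22:-→d23:-→d24:-→d25:-→d26:H1 -> H1
  - 112.0.0.0/4 clear@4
  + 127.17.223.55/32 (H1) depth=32
  + 235.112.0.0/12 (H0) depth=12
  lookup 127.16.0.21: bits 011111110001000 walk d0:-→d1:-→d2:-→d3:-→d4:-→d5:-→d6:-→d7:-→d8:-→d9:-→d10:-→d11:-→d12:H1→d13:-→d14:-→d15:- -> H1
  lookup 127.17.223.55: bits 01111111000100011101111100110111 walk d0:-→d1:-→d2:-→d3:-→d4:-→d5:-→d6:-→d7:-→d8:-→d9:-→d10:-→d11:-→d12:H1→d13:-→d14:-→d15:-→d16:-→d17:-→d18:-→d19:-→d20:-→d21:-→d22:-→d23:-→d24:-→d25:-→d26:H1→d27:-→d28:-→d29:-→d30:-→d31:-→d32:H1 -> H1
  lookup 235.112.0.126: bits 111010110111 walk d0:-→d1:-→d2:-→d3:-→d4:-→d5:-→d6:-→d7:-→d8:-→d9:-→d10:-→d11:-→d12:H0 -> H0
  + 235.122.56.0/21 (H0) depth=21
  lookup 127.16.0.235: bits 011111110001000 walk d0:-→d1:-→d2:-→d3:-→d4:-→d5:-→d6:-→d7:-→d8:-→d9:-→d10:-→d11:-→d12:H1→d13:-→d14:-→d15:- -> H1
  + 115.192.16.0/20 (H2) depth=20
  lookup 127.17.223.55: bits 01111111000100011101111100110111 walk d0:-→d1:-→d2:-→d3:-→d4:-→d5:-→d6:-→d7:-→d8:-→d9:-→d10:-→d11:-→d12:H1→d13:-→d14:-→d15:-→d16:-→d17:-→d18:-→d19:-→d20:-→d21:-→d22:-→d23:-→d24:-→d25:-→d26:H1→d27:-→d28:-→d29:-→d30:-→d31:-→d32:H1 -> H1
  + 127.0.0.0/8 (H2) depth=8
  + 0.0.0.0/0 (H0) depth=0
  + 115.192.0.0/15 (H1) depth=15
  + 235.122.0.0/16 (H1) depth=16
  - 115.192.16.0/20 clear@20
  + 115.192.0.0/12 (H0) depth=12

== LOOKUPS ==
["H2","H1","H1","H1","H1","H0","H1","H1"]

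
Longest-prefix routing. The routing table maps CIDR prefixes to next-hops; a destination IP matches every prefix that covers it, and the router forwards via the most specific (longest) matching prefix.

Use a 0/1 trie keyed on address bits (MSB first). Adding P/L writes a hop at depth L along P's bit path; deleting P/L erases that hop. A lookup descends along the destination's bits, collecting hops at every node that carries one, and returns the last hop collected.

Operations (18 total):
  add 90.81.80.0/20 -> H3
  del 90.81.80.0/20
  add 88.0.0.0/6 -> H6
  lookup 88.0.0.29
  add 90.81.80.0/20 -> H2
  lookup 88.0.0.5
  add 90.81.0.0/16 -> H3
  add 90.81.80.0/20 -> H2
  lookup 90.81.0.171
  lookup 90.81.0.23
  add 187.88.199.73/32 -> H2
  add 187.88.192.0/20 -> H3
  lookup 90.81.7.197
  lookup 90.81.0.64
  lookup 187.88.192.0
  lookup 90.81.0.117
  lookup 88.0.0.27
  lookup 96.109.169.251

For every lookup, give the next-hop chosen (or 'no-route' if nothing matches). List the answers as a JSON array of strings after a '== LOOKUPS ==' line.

Process each operation:
  add 90.81.80.0/20 -> H3 at depth 20
  del 90.81.80.0/20 (clear depth 20)
  add 88.0.0.0/6 -> H6 at depth 6
  lookup 88.0.0.29: bits 010110 walk d0:-→d1:-→d2:-→d3:-→d4:-→d5:-→d6:H6 -> H6
  add 90.81.80.0/20 -> H2 at depth 20
  lookup 88.0.0.5: bits 010110 walk d0:-→d1:-→d2:-→d3:-→d4:-→d5:-→d6:H6 -> H6
  add 90.81.0.0/16 -> H3 at depth 16
  add 90.81.80.0/20 -> H2 at depth 20
  lookup 90.81.0.171: bits 01011010010100010 walk d0:-→d1:-→d2:-→d3:-→d4:-→d5:-→d6:H6→d7:-→d8:-→d9:-→d10:-→d11:-→d12:-→d13:-→d14:-→d15:-→d16:H3→d17:- -> H3
  lookup 90.81.0.23: bits 01011010010100010 walk d0:-→d1:-→d2:-→d3:-→d4:-→d5:-→d6:H6→d7:-→d8:-→d9:-→d10:-→d11:-→d12:-→d13:-→d14:-→d15:-→d16:H3→d17:- -> H3
  add 187.88.199.73/32 -> H2 at depth 32
  add 187.88.192.0/20 -> H3 at depth 20
  lookup 90.81.7.197: bits 01011010010100010 walk d0:-→d1:-→d2:-→d3:-→d4:-→d5:-→d6:H6→d7:-→d8:-→d9:-→d10:-→d11:-→d12:-→d13:-→d14:-→d15:-→d16:H3→d17:- -> H3
  lookup 90.81.0.64: bits 01011010010100010 walk d0:-→d1:-→d2:-→d3:-→d4:-→d5:-→d6:H6→d7:-→d8:-→d9:-→d10:-→d11:-→d12:-→d13:-→d14:-→d15:-→d16:H3→d17:- -> H3
  lookup 187.88.192.0: bits 101110110101100011000 walk d0:-→d1:-→d2:-→d3:-→d4:-→d5:-→d6:-→d7:-→d8:-→d9:-→d10:-→d11:-→d12:-→d13:-→d14:-→d15:-→d16:-→d17:-→d18:-→d19:-→d20:H3→d21:- -> H3
  lookup 90.81.0.117: bits 01011010010100010 walk d0:-→d1:-→d2:-→d3:-→d4:-→d5:-→d6:H6→d7:-→d8:-→d9:-→d10:-→d11:-→d12:-→d13:-→d14:-→d15:-→d16:H3→d17:- -> H3
  lookup 88.0.0.27: bits 010110 walk d0:-→d1:-→d2:-→d3:-→d4:-→d5:-→d6:H6 -> H6
  lookup 96.109.169.251: bits 01 walk d0:-→d1:-→d2:- -> no-route

== LOOKUPS ==
["H6","H6","H3","H3","H3","H3","H3","H3","H6","no-route"]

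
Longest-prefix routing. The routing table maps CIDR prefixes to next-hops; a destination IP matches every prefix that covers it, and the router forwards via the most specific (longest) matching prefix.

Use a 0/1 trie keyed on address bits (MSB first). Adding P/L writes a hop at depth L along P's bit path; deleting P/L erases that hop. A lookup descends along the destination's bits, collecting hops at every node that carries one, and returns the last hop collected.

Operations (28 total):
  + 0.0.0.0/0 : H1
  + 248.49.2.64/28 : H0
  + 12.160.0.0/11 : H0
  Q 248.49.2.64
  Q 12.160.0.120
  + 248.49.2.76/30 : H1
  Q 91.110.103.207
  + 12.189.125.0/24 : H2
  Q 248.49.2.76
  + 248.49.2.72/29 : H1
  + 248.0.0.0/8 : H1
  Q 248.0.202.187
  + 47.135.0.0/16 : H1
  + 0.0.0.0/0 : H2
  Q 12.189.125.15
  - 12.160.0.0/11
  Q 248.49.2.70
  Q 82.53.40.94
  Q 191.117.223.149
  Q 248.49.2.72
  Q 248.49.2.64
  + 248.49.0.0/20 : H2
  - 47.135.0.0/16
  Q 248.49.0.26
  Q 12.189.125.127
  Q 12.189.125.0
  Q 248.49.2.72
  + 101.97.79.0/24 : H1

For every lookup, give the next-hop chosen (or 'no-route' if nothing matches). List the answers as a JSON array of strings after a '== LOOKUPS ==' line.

Apply in order:
  + 0.0.0.0/0 (H1) depth=0
  + 248.49.2.64/28 (H0) depth=28
  + 12.160.0.0/11 (H0) depth=11
  Q 248.49.2.64: descend 1111100000110001000000100100 ; hops seen [H1,H0] ; pick H0
  Q 12.160.0.120: descend 00001100101 ; hops seen [H1,H0] ; pick H0
  + 248.49.2.76/30 (H1) depth=30
  Q 91.110.103.207: descend 0 ; hops seen [H1] ; pick H1
  + 12.189.125.0/24 (H2) depth=24
  Q 248.49.2.76: descend 111110000011000100000010010011 ; hops seen [H1,H0,H1] ; pick H1
  + 248.49.2.72/29 (H1) depth=29
  + 248.0.0.0/8 (H1) depth=8
  Q 248.0.202.187: descend 1111100000 ; hops seen [H1,H1] ; pick H1
  + 47.135.0.0/16 (H1) depth=16
  + 0.0.0.0/0 (H2) depth=0
  Q 12.189.125.15: descend 000011001011110101111101 ; hops seen [H2,H0,H2] ; pick H2
  - 12.160.0.0/11 clear@11
  Q 248.49.2.70: descend 1111100000110001000000100100 ; hops seen [H2,H1,H0] ; pick H0
  Q 82.53.40.94: descend 0 ; hops seen [H2] ; pick H2
  Q 191.117.223.149: descend 1 ; hops seen [H2] ; pick H2
  Q 248.49.2.72: descend 11111000001100010000001001001 ; hops seen [H2,H1,H0,H1] ; pick H1
  Q 248.49.2.64: descend 1111100000110001000000100100 ; hops seen [H2,H1,H0] ; pick H0
  + 248.49.0.0/20 (H2) depth=20
  - 47.135.0.0/16 clear@16
  Q 248.49.0.26: descend 1111100000110001000000 ; hops seen [H2,H1,H2] ; pick H2
  Q 12.189.125.127: descend 000011001011110101111101 ; hops seen [H2,H2] ; pick H2
  Q 12.189.125.0: descend 000011001011110101111101 ; hops seen [H2,H2] ; pick H2
  Q 248.49.2.72: descend 11111000001100010000001001001 ; hops seen [H2,H1,H2,H0,H1] ; pick H1
  + 101.97.79.0/24 (H1) depth=24

== LOOKUPS ==
["H0","H0","H1","H1","H1","H2","H0","H2","H2","H1","H0","H2","H2","H2","H1"]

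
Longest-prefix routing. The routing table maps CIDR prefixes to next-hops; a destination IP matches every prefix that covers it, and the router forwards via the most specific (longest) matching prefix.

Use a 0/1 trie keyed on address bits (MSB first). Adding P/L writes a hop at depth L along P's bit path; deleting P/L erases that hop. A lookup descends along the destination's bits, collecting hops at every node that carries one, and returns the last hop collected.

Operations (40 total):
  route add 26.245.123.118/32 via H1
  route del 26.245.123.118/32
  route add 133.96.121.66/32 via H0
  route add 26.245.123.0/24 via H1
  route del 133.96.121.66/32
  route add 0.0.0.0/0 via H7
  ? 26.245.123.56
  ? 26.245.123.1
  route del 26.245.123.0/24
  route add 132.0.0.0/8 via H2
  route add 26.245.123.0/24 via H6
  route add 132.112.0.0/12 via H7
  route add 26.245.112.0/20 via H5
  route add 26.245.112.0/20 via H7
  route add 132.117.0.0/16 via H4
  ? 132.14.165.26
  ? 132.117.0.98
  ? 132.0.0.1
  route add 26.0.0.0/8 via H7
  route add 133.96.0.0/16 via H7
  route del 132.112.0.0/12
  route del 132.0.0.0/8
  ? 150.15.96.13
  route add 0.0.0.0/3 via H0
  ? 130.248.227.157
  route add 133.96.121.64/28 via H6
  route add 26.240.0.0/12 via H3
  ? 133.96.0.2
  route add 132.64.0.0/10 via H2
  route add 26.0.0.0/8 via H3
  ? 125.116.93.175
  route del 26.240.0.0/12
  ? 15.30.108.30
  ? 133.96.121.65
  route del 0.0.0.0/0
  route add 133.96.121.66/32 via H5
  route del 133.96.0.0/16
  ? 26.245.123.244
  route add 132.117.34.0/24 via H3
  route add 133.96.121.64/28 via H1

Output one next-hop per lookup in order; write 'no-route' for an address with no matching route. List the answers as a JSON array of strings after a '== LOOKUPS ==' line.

Apply in order:
  add 26.245.123.118/32 -> H1 at depth 32
  - 26.245.123.118/32 clear@32
  add 133.96.121.66/32 -> H0 at depth 32
  add 26.245.123.0/24 -> H1 at depth 24
  - 133.96.121.66/32 clear@32
  add 0.0.0.0/0 -> H7 at depth 0
  Q 26.245.123.56: descend 0001101011110101011110110 ; hops seen [H7,H1] ; pick H1
  Q 26.245.123.1: descend 0001101011110101011110110 ; hops seen [H7,H1] ; pick H1
  - 26.245.123.0/24 clear@24
  add 132.0.0.0/8 -> H2 at depth 8
  add 26.245.123.0/24 -> H6 at depth 24
  add 132.112.0.0/12 -> H7 at depth 12
  add 26.245.112.0/20 -> H5 at depth 20
  add 26.245.112.0/20 -> H7 at depth 20
  add 132.117.0.0/16 -> H4 at depth 16
  Q 132.14.165.26: descend 100001000 ; hops seen [H7,H2] ; pick H2
  Q 132.117.0.98: descend 1000010001110101 ; hops seen [H7,H2,H7,H4] ; pick H4
  Q 132.0.0.1: descend 100001000 ; hops seen [H7,H2] ; pick H2
  add 26.0.0.0/8 -> H7 at depth 8
  add 133.96.0.0/16 -> H7 at depth 16
  - 132.112.0.0/12 clear@12
  - 132.0.0.0/8 clear@8
  Q 150.15.96.13: descend 100 ; hops seen [H7] ; pick H7
  add 0.0.0.0/3 -> H0 at depth 3
  Q 130.248.227.157: descend 10000 ; hops seen [H7] ; pick H7
  add 133.96.121.64/28 -> H6 at depth 28
  add 26.240.0.0/12 -> H3 at depth 12
  Q 133.96.0.2: descend 10000101011000000 ; hops seen [H7,H7] ; pick H7
  add 132.64.0.0/10 -> H2 at depth 10
  add 26.0.0.0/8 -> H3 at depth 8
  Q 125.116.93.175: descend 0 ; hops seen [H7] ; pick H7
  - 26.240.0.0/12 clear@12
  Q 15.30.108.30: descend 000 ; hops seen [H7,H0] ; pick H0
  Q 133.96.121.65: descend 100001010110000001111001010000 ; hops seen [H7,H7,H6] ; pick H6
  - 0.0.0.0/0 clear@0
  add 133.96.121.66/32 -> H5 at depth 32
  - 133.96.0.0/16 clear@16
  Q 26.245.123.244: descend 000110101111010101111011 ; hops seen [H0,H3,H7,H6] ; pick H6
  add 132.117.34.0/24 -> H3 at depth 24
  add 133.96.121.64/28 -> H1 at depth 28

== LOOKUPS ==
["H1","H1","H2","H4","H2","H7","H7","H7","H7","H0","H6","H6"]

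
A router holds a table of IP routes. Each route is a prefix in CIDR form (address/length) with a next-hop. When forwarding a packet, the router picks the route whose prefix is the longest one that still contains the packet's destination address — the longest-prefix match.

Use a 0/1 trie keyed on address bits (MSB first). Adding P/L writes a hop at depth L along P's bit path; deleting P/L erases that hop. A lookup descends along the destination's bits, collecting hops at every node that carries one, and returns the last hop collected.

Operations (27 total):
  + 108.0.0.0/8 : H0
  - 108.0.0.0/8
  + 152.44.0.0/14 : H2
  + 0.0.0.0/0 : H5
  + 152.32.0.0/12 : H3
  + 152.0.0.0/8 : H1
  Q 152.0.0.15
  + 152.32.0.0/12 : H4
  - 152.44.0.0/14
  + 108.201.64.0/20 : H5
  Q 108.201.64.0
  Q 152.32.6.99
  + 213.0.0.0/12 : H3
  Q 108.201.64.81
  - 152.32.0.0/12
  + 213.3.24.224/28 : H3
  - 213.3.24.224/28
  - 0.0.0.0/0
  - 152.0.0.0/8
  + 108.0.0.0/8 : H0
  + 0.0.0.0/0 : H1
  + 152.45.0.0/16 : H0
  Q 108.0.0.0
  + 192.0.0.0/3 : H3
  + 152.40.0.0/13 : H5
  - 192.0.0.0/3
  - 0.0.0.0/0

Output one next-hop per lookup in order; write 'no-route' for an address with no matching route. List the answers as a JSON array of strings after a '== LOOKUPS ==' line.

Apply in order:
  add 108.0.0.0/8 -> H0 at depth 8
  - 108.0.0.0/8 clear@8
  add 152.44.0.0/14 -> H2 at depth 14
  add 0.0.0.0/0 -> H5 at depth 0
  add 152.32.0.0/12 -> H3 at depth 12
  add 152.0.0.0/8 -> H1 at depth 8
  Q 152.0.0.15: descend 1001100000 ; hops seen [H5,H1] ; pick H1
  add 152.32.0.0/12 -> H4 at depth 12
  - 152.44.0.0/14 clear@14
  add 108.201.64.0/20 -> H5 at depth 20
  Q 108.201.64.0: descend 01101100110010010100 ; hops seen [H5,H5] ; pick H5
  Q 152.32.6.99: descend 100110000010 ; hops seen [H5,H1,H4] ; pick H4
  add 213.0.0.0/12 -> H3 at depth 12
  Q 108.201.64.81: descend 01101100110010010100 ; hops seen [H5,H5] ; pick H5
  - 152.32.0.0/12 clear@12
  add 213.3.24.224/28 -> H3 at depth 28
  - 213.3.24.224/28 clear@28
  - 0.0.0.0/0 clear@0
  - 152.0.0.0/8 clear@8
  add 108.0.0.0/8 -> H0 at depth 8
  add 0.0.0.0/0 -> H1 at depth 0
  add 152.45.0.0/16 -> H0 at depth 16
  Q 108.0.0.0: descend 01101100 ; hops seen [H1,H0] ; pick H0
  add 192.0.0.0/3 -> H3 at depth 3
  add 152.40.0.0/13 -> H5 at depth 13
  - 192.0.0.0/3 clear@3
  - 0.0.0.0/0 clear@0

== LOOKUPS ==
["H1","H5","H4","H5","H0"]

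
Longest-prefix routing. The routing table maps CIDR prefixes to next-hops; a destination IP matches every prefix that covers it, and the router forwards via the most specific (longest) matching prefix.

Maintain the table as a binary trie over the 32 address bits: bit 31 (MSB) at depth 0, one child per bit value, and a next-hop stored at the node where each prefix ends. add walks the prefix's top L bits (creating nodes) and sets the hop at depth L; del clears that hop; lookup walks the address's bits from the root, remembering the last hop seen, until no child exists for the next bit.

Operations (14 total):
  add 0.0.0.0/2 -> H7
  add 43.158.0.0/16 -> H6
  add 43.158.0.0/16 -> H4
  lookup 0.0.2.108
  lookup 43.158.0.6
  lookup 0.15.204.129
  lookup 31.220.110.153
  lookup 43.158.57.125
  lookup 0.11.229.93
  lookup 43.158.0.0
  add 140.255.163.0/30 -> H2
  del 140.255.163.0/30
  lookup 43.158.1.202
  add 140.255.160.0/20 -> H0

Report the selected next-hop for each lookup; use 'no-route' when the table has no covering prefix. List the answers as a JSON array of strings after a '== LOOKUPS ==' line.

Process each operation:
  + 0.0.0.0/2 (H7) depth=2
  + 43.158.0.0/16 (H6) depth=16
  + 43.158.0.0/16 (H4) depth=16
  Q 0.0.2.108: descend 00 ; hops seen [H7] ; pick H7
  Q 43.158.0.6: descend 0010101110011110 ; hops seen [H7,H4] ; pick H4
  Q 0.15.204.129: descend 00 ; hops seen [H7] ; pick H7
  Q 31.220.110.153: descend 00 ; hops seen [H7] ; pick H7
  Q 43.158.57.125: descend 0010101110011110 ; hops seen [H7,H4] ; pick H4
  Q 0.11.229.93: descend 00 ; hops seen [H7] ; pick H7
  Q 43.158.0.0: descend 0010101110011110 ; hops seen [H7,H4] ; pick H4
  + 140.255.163.0/30 (H2) depth=30
  del 140.255.163.0/30 (clear depth 30)
  Q 43.158.1.202: descend 0010101110011110 ; hops seen [H7,H4] ; pick H4
  + 140.255.160.0/20 (H0) depth=20

== LOOKUPS ==
["H7","H4","H7","H7","H4","H7","H4","H4"]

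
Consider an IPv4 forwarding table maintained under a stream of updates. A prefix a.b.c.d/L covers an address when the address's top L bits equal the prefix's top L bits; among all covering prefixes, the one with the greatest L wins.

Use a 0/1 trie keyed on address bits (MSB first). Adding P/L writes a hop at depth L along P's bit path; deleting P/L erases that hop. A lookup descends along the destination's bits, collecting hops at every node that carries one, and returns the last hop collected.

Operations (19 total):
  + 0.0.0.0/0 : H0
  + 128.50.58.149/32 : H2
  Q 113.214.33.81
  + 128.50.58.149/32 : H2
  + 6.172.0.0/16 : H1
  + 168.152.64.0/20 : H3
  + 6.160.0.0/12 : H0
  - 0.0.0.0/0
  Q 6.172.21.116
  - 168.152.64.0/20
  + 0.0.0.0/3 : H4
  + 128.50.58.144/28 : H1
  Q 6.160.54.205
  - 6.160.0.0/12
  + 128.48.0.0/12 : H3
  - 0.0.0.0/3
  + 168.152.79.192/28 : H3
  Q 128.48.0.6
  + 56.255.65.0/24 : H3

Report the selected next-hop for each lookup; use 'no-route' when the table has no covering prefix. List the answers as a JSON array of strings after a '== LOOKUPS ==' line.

Trace:
  + 0.0.0.0/0 (H0) depth=0
  + 128.50.58.149/32 (H2) depth=32
  lookup 113.214.33.81: bits ε walk d0:H0 -> H0
  + 128.50.58.149/32 (H2) depth=32
  + 6.172.0.0/16 (H1) depth=16
  + 168.152.64.0/20 (H3) depth=20
  + 6.160.0.0/12 (H0) depth=12
  - 0.0.0.0/0 clear@0
  lookup 6.172.21.116: bits 0000011010101100 walk d0:-→d1:-→d2:-→d3:-→d4:-→d5:-→d6:-→d7:-→d8:-→d9:-→d10:-→d11:-→d12:H0→d13:-→d14:-→d15:-→d16:H1 -> H1
  - 168.152.64.0/20 clear@20
  + 0.0.0.0/3 (H4) depth=3
  + 128.50.58.144/28 (H1) depth=28
  lookup 6.160.54.205: bits 000001101010 walk d0:-→d1:-→d2:-→d3:H4→d4:-→d5:-→d6:-→d7:-→d8:-→d9:-→d10:-→d11:-→d12:H0 -> H0
  - 6.160.0.0/12 clear@12
  + 128.48.0.0/12 (H3) depth=12
  - 0.0.0.0/3 clear@3
  + 168.152.79.192/28 (H3) depth=28
  lookup 128.48.0.6: bits 10000000001100 walk d0:-→d1:-→d2:-→d3:-→d4:-→d5:-→d6:-→d7:-→d8:-→d9:-→d10:-→d11:-→d12:H3→d13:-→d14:- -> H3
  + 56.255.65.0/24 (H3) depth=24

== LOOKUPS ==
["H0","H1","H0","H3"]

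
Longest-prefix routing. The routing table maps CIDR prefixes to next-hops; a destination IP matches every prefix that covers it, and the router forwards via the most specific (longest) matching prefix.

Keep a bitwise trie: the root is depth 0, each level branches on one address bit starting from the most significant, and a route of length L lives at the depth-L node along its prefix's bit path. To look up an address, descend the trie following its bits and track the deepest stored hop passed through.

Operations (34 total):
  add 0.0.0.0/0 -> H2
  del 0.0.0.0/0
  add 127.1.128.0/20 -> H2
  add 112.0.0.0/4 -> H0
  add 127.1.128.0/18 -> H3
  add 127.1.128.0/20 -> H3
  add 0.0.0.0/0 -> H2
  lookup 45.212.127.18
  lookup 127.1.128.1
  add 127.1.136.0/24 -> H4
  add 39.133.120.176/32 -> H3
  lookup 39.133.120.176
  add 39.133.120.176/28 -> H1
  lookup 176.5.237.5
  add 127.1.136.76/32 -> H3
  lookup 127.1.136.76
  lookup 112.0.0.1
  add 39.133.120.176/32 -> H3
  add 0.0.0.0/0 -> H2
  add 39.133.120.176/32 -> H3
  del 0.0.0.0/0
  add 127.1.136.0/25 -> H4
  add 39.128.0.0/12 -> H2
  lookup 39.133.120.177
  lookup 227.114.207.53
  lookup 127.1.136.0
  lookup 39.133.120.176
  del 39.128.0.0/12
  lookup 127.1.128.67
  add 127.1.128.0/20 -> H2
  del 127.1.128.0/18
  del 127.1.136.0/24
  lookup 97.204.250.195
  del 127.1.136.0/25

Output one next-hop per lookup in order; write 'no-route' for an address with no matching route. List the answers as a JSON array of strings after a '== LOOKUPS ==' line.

Process each operation:
  + 0.0.0.0/0 (H2) depth=0
  - 0.0.0.0/0 clear@0
  + 127.1.128.0/20 (H2) depth=20
  + 112.0.0.0/4 (H0) depth=4
  + 127.1.128.0/18 (H3) depth=18
  + 127.1.128.0/20 (H3) depth=20
  + 0.0.0.0/0 (H2) depth=0
  lookup 45.212.127.18: bits 0 walk d0:H2→d1:- -> H2
  lookup 127.1.128.1: bits 01111111000000011000 walk d0:H2→d1:-→d2:-→d3:-→d4:H0→d5:-→d6:-→d7:-→d8:-→d9:-→d10:-→d11:-→d12:-→d13:-→d14:-→d15:-→d16:-→d17:-→d18:H3→d19:-→d20:H3 -> H3
  + 127.1.136.0/24 (H4) depth=24
  + 39.133.120.176/32 (H3) depth=32
  lookup 39.133.120.176: bits 00100111100001010111100010110000 walk d0:H2→d1:-→d2:-→d3:-→d4:-→d5:-→d6:-→d7:-→d8:-→d9:-→d10:-→d11:-→d12:-→d13:-→d14:-→d15:-→d16:-→d17:-→d18:-→d19:-→d20:-→d21:-→d22:-→d23:-→d24:-→d25:-→d26:-→d27:-→d28:-→d29:-→d30:-→d31:-→d32:H3 -> H3
  + 39.133.120.176/28 (H1) depth=28
  lookup 176.5.237.5: bits ε walk d0:H2 -> H2
  + 127.1.136.76/32 (H3) depth=32
  lookup 127.1.136.76: bits 01111111000000011000100001001100 walk d0:H2→d1:-→d2:-→d3:-→d4:H0→d5:-→d6:-→d7:-→d8:-→d9:-→d10:-→d11:-→d12:-→d13:-→d14:-→d15:-→d16:-→d17:-→d18:H3→d19:-→d20:H3→d21:-→d22:-→d23:-→d24:H4→d25:-→d26:-→d27:-→d28:-→d29:-→d30:-→d31:-→d32:H3 -> H3
  lookup 112.0.0.1: bits 0111 walk d0:H2→d1:-→d2:-→d3:-→d4:H0 -> H0
  + 39.133.120.176/32 (H3) depth=32
  + 0.0.0.0/0 (H2) depth=0
  + 39.133.120.176/32 (H3) depth=32
  - 0.0.0.0/0 clear@0
  + 127.1.136.0/25 (H4) depth=25
  + 39.128.0.0/12 (H2) depth=12
  lookup 39.133.120.177: bits 0010011110000101011110001011000 walk d0:-→d1:-→d2:-→d3:-→d4:-→d5:-→d6:-→d7:-→d8:-→d9:-→d10:-→d11:-→d12:H2→d13:-→d14:-→d15:-→d16:-→d17:-→d18:-→d19:-→d20:-→d21:-→d22:-→d23:-→d24:-→d25:-→d26:-→d27:-→d28:H1→d29:-→d30:-→d31:- -> H1
  lookup 227.114.207.53: bits ε walk d0:- -> no-route
  lookup 127.1.136.0: bits 0111111100000001100010000 walk d0:-→d1:-→d2:-→d3:-→d4:H0→d5:-→d6:-→d7:-→d8:-→d9:-→d10:-→d11:-→d12:-→d13:-→d14:-→d15:-→d16:-→d17:-→d18:H3→d19:-→d20:H3→d21:-→d22:-→d23:-→d24:H4→d25:H4 -> H4
  lookup 39.133.120.176: bits 00100111100001010111100010110000 walk d0:-→d1:-→d2:-→d3:-→d4:-→d5:-→d6:-→d7:-→d8:-→d9:-→d10:-→d11:-→d12:H2→d13:-→d14:-→d15:-→d16:-→d17:-→d18:-→d19:-→d20:-→d21:-→d22:-→d23:-→d24:-→d25:-→d26:-→d27:-→d28:H1→d29:-→d30:-→d31:-→d32:H3 -> H3
  - 39.128.0.0/12 clear@12
  lookup 127.1.128.67: bits 01111111000000011000 walk d0:-→d1:-→d2:-→d3:-→d4:H0→d5:-→d6:-→d7:-→d8:-→d9:-→d10:-→d11:-→d12:-→d13:-→d14:-→d15:-→d16:-→d17:-→d18:H3→d19:-→d20:H3 -> H3
  + 127.1.128.0/20 (H2) depth=20
  - 127.1.128.0/18 clear@18
  - 127.1.136.0/24 clear@24
  lookup 97.204.250.195: bits 011 walk d0:-→d1:-→d2:-→d3:- -> no-route
  - 127.1.136.0/25 clear@25

== LOOKUPS ==
["H2","H3","H3","H2","H3","H0","H1","no-route","H4","H3","H3","no-route"]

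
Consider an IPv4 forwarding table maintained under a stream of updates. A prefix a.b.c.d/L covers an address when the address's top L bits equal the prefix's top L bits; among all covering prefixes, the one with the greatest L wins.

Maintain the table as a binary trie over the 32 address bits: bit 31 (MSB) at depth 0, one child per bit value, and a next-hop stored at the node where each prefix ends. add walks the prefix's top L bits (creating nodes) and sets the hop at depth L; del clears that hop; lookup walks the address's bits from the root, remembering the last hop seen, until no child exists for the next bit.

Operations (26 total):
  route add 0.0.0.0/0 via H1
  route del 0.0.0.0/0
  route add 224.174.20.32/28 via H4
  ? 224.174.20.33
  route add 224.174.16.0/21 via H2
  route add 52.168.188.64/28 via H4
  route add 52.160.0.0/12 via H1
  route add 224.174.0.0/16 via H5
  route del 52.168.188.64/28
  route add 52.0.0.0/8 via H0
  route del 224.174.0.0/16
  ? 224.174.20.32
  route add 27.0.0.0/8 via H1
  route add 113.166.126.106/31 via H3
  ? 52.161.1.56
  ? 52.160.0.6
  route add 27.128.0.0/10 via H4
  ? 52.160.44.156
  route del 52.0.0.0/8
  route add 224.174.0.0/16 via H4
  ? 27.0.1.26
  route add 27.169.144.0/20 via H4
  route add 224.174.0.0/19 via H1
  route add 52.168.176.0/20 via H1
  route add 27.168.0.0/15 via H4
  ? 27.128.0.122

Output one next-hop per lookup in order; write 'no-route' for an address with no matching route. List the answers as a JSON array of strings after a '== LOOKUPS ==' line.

Apply in order:
  + 0.0.0.0/0 (H1) depth=0
  del 0.0.0.0/0 (clear depth 0)
  + 224.174.20.32/28 (H4) depth=28
  lookup 224.174.20.33: bits 1110000010101110000101000010 walk d0:-→d1:-→d2:-→d3:-→d4:-→d5:-→d6:-→d7:-→d8:-→d9:-→d10:-→d11:-→d12:-→d13:-→d14:-→d15:-→d16:-→d17:-→d18:-→d19:-→d20:-→d21:-→d22:-→d23:-→d24:-→d25:-→d26:-→d27:-→d28:H4 -> H4
  + 224.174.16.0/21 (H2) depth=21
  + 52.168.188.64/28 (H4) depth=28
  + 52.160.0.0/12 (H1) depth=12
  + 224.174.0.0/16 (H5) depth=16
  del 52.168.188.64/28 (clear depth 28)
  + 52.0.0.0/8 (H0) depth=8
  del 224.174.0.0/16 (clear depth 16)
  lookup 224.174.20.32: bits 1110000010101110000101000010 walk d0:-→d1:-→d2:-→d3:-→d4:-→d5:-→d6:-→d7:-→d8:-→d9:-→d10:-→d11:-→d12:-→d13:-→d14:-→d15:-→d16:-→d17:-→d18:-→d19:-→d20:-→d21:H2→d22:-→d23:-→d24:-→d25:-→d26:-→d27:-→d28:H4 -> H4
  + 27.0.0.0/8 (H1) depth=8
  + 113.166.126.106/31 (H3) depth=31
  lookup 52.161.1.56: bits 001101001010 walk d0:-→d1:-→d2:-→d3:-→d4:-→d5:-→d6:-→d7:-→d8:H0→d9:-→d10:-→d11:-→d12:H1 -> H1
  lookup 52.160.0.6: bits 001101001010 walk d0:-→d1:-→d2:-→d3:-→d4:-→d5:-→d6:-→d7:-→d8:H0→d9:-→d10:-→d11:-→d12:H1 -> H1
  + 27.128.0.0/10 (H4) depth=10
  lookup 52.160.44.156: bits 001101001010 walk d0:-→d1:-→d2:-→d3:-→d4:-→d5:-→d6:-→d7:-→d8:H0→d9:-→d10:-→d11:-→d12:H1 -> H1
  del 52.0.0.0/8 (clear depth 8)
  + 224.174.0.0/16 (H4) depth=16
  lookup 27.0.1.26: bits 00011011 walk d0:-→d1:-→d2:-→d3:-→d4:-→d5:-→d6:-→d7:-→d8:H1 -> H1
  + 27.169.144.0/20 (H4) depth=20
  + 224.174.0.0/19 (H1) depth=19
  + 52.168.176.0/20 (H1) depth=20
  + 27.168.0.0/15 (H4) depth=15
  lookup 27.128.0.122: bits 0001101110 walk d0:-→d1:-→d2:-→d3:-→d4:-→d5:-→d6:-→d7:-→d8:H1→d9:-→d10:H4 -> H4

== LOOKUPS ==
["H4","H4","H1","H1","H1","H1","H4"]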